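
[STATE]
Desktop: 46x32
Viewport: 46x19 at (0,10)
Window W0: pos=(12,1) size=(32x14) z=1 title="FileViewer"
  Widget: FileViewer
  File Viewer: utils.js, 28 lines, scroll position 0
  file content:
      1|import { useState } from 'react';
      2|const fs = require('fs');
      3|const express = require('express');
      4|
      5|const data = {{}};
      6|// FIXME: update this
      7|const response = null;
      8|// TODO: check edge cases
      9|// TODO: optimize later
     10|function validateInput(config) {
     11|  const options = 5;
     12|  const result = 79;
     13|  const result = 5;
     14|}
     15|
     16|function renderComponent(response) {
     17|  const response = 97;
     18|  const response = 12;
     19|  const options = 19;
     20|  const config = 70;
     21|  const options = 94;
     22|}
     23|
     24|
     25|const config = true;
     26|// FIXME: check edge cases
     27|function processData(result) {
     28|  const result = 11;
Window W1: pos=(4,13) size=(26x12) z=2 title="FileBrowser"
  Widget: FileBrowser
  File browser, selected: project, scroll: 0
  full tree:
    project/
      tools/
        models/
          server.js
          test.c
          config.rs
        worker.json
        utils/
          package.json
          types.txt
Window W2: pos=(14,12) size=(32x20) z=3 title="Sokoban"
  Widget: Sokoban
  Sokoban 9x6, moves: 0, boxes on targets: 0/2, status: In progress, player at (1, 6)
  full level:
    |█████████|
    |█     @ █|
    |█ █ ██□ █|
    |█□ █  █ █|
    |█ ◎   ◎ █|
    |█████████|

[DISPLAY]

            ┃const response = null;       ░┃  
            ┃// TODO: check edge cases    ░┃  
            ┃/┏━━━━━━━━━━━━━━━━━━━━━━━━━━━━━━┓
    ┏━━━━━━━━━┃ Sokoban                      ┃
    ┃ FileBrow┠──────────────────────────────┨
    ┠─────────┃█████████                     ┃
    ┃> [-] pro┃█     @ █                     ┃
    ┃    [+] t┃█ █ ██□ █                     ┃
    ┃         ┃█□ █  █ █                     ┃
    ┃         ┃█ ◎   ◎ █                     ┃
    ┃         ┃█████████                     ┃
    ┃         ┃Moves: 0  0/2                 ┃
    ┃         ┃                              ┃
    ┃         ┃                              ┃
    ┗━━━━━━━━━┃                              ┃
              ┃                              ┃
              ┃                              ┃
              ┃                              ┃
              ┃                              ┃


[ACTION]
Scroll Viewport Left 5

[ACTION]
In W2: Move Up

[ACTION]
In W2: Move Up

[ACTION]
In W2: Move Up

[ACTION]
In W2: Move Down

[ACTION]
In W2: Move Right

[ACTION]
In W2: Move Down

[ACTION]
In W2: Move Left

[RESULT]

            ┃const response = null;       ░┃  
            ┃// TODO: check edge cases    ░┃  
            ┃/┏━━━━━━━━━━━━━━━━━━━━━━━━━━━━━━┓
    ┏━━━━━━━━━┃ Sokoban                      ┃
    ┃ FileBrow┠──────────────────────────────┨
    ┠─────────┃█████████                     ┃
    ┃> [-] pro┃█       █                     ┃
    ┃    [+] t┃█ █ ██□@█                     ┃
    ┃         ┃█□ █  █ █                     ┃
    ┃         ┃█ ◎   ◎ █                     ┃
    ┃         ┃█████████                     ┃
    ┃         ┃Moves: 2  0/2                 ┃
    ┃         ┃                              ┃
    ┃         ┃                              ┃
    ┗━━━━━━━━━┃                              ┃
              ┃                              ┃
              ┃                              ┃
              ┃                              ┃
              ┃                              ┃


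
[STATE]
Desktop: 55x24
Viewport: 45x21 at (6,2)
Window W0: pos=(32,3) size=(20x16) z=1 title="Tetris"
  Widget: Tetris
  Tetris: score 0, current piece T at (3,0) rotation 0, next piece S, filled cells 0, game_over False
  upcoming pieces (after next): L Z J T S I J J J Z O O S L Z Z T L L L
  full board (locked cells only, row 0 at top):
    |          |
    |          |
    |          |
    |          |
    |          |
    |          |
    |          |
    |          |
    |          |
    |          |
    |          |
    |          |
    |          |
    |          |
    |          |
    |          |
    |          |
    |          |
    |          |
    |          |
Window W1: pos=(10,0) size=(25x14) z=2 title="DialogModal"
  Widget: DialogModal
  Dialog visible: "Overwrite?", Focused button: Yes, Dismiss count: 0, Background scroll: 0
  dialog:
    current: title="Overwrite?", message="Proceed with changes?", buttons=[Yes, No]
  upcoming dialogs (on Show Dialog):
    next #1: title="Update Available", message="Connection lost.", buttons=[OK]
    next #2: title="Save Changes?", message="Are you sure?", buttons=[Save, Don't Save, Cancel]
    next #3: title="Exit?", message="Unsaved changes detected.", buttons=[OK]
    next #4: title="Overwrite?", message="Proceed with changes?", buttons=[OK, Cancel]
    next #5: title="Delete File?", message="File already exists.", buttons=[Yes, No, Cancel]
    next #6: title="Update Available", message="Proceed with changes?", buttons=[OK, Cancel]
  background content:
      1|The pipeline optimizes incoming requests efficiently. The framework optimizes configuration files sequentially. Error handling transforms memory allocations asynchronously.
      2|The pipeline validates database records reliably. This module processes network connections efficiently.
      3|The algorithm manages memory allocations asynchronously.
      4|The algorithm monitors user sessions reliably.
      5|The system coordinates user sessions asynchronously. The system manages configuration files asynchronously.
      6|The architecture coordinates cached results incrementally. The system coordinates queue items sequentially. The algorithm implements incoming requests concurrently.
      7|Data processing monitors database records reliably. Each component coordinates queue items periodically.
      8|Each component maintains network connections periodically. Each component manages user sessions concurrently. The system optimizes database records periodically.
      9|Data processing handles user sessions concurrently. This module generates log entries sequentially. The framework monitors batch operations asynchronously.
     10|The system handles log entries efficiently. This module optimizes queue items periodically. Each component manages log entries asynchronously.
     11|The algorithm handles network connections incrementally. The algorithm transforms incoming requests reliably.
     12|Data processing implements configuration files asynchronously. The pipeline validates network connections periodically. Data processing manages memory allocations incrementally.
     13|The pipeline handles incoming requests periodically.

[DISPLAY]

    ┠───────────────────────┨                
    ┃The pipeline optimizes ┃━━━━━━━━━━━━━━━━
    ┃The pipeline validates ┃etris           
    ┃Th┌─────────────────┐ m┃────────────────
    ┃Th│    Overwrite?   │s ┃                
    ┃Th│Proceed with chan│s ┃                
    ┃Th│    [Yes]  No    │di┃                
    ┃Da└─────────────────┘or┃                
    ┃Each component maintain┃                
    ┃Data processing handles┃                
    ┃The system handles log ┃                
    ┗━━━━━━━━━━━━━━━━━━━━━━━┛                
                          ┃                  
                          ┃                  
                          ┃                  
                          ┃                  
                          ┗━━━━━━━━━━━━━━━━━━
                                             
                                             
                                             
                                             


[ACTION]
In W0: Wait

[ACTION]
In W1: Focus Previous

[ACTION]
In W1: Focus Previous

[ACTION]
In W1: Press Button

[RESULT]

    ┠───────────────────────┨                
    ┃The pipeline optimizes ┃━━━━━━━━━━━━━━━━
    ┃The pipeline validates ┃etris           
    ┃The algorithm manages m┃────────────────
    ┃The algorithm monitors ┃                
    ┃The system coordinates ┃                
    ┃The architecture coordi┃                
    ┃Data processing monitor┃                
    ┃Each component maintain┃                
    ┃Data processing handles┃                
    ┃The system handles log ┃                
    ┗━━━━━━━━━━━━━━━━━━━━━━━┛                
                          ┃                  
                          ┃                  
                          ┃                  
                          ┃                  
                          ┗━━━━━━━━━━━━━━━━━━
                                             
                                             
                                             
                                             


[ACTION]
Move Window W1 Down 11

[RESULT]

                                             
                          ┏━━━━━━━━━━━━━━━━━━
                          ┃ Tetris           
                          ┠──────────────────
                          ┃                  
                          ┃                  
                          ┃                  
                          ┃                  
    ┏━━━━━━━━━━━━━━━━━━━━━━━┓                
    ┃ DialogModal           ┃                
    ┠───────────────────────┨                
    ┃The pipeline optimizes ┃                
    ┃The pipeline validates ┃                
    ┃The algorithm manages m┃                
    ┃The algorithm monitors ┃                
    ┃The system coordinates ┃                
    ┃The architecture coordi┃━━━━━━━━━━━━━━━━
    ┃Data processing monitor┃                
    ┃Each component maintain┃                
    ┃Data processing handles┃                
    ┃The system handles log ┃                


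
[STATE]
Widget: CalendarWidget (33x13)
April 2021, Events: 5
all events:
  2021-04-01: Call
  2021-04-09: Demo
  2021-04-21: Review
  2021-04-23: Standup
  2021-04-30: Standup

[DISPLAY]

            April 2021           
Mo Tu We Th Fr Sa Su             
          1*  2  3  4            
 5  6  7  8  9* 10 11            
12 13 14 15 16 17 18             
19 20 21* 22 23* 24 25           
26 27 28 29 30*                  
                                 
                                 
                                 
                                 
                                 
                                 


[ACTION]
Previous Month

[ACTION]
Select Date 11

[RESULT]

            March 2021           
Mo Tu We Th Fr Sa Su             
 1  2  3  4  5  6  7             
 8  9 10 [11] 12 13 14           
15 16 17 18 19 20 21             
22 23 24 25 26 27 28             
29 30 31                         
                                 
                                 
                                 
                                 
                                 
                                 


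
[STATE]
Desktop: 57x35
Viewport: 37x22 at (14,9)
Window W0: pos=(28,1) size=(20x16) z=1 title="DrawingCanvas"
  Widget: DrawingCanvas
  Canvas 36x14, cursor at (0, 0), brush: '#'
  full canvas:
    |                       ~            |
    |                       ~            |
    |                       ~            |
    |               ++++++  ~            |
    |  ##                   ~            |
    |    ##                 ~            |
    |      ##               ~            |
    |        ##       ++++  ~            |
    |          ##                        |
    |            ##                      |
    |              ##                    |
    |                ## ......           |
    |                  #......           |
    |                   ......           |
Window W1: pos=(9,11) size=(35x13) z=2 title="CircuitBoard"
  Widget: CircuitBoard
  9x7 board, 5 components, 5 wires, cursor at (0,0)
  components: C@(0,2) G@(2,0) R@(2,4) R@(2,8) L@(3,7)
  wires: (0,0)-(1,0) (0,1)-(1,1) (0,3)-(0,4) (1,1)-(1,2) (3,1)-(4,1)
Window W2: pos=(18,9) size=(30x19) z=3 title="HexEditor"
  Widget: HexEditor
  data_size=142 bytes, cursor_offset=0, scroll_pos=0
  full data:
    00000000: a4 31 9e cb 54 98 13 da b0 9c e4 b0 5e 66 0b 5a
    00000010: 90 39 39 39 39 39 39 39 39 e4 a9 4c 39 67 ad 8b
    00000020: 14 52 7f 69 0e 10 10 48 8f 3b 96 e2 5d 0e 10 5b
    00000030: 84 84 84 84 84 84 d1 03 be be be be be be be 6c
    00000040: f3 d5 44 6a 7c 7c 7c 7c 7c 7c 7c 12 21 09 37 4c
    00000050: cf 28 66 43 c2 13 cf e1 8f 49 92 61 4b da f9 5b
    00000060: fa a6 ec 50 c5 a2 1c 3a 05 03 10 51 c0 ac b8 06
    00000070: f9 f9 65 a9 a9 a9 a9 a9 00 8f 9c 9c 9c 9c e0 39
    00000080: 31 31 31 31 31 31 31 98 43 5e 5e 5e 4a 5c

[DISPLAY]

    ┏━━━━━━━━━━━━━━━━━━━━━━━━━━━━┓   
    ┃ HexEditor                  ┃   
━━━━┠────────────────────────────┨   
cuit┃00000000  A4 31 9e cb 54 98 ┃   
────┃00000010  90 39 39 39 39 39 ┃   
 1 2┃00000020  14 52 7f 69 0e 10 ┃   
.]  ┃00000030  84 84 84 84 84 84 ┃   
│   ┃00000040  f3 d5 44 6a 7c 7c ┃   
·   ┃00000050  cf 28 66 43 c2 13 ┃   
    ┃00000060  fa a6 ec 50 c5 a2 ┃   
G   ┃00000070  f9 f9 65 a9 a9 a9 ┃   
    ┃00000080  31 31 31 31 31 31 ┃   
    ┃                            ┃   
    ┃                            ┃   
━━━━┃                            ┃   
    ┃                            ┃   
    ┃                            ┃   
    ┃                            ┃   
    ┗━━━━━━━━━━━━━━━━━━━━━━━━━━━━┛   
                                     
                                     
                                     


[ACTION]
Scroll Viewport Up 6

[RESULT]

              ┠──────────────────┨   
              ┃+                 ┃   
              ┃                  ┃   
              ┃                  ┃   
              ┃               +++┃   
              ┃  ##              ┃   
    ┏━━━━━━━━━━━━━━━━━━━━━━━━━━━━┓   
    ┃ HexEditor                  ┃   
━━━━┠────────────────────────────┨   
cuit┃00000000  A4 31 9e cb 54 98 ┃   
────┃00000010  90 39 39 39 39 39 ┃   
 1 2┃00000020  14 52 7f 69 0e 10 ┃   
.]  ┃00000030  84 84 84 84 84 84 ┃   
│   ┃00000040  f3 d5 44 6a 7c 7c ┃   
·   ┃00000050  cf 28 66 43 c2 13 ┃   
    ┃00000060  fa a6 ec 50 c5 a2 ┃   
G   ┃00000070  f9 f9 65 a9 a9 a9 ┃   
    ┃00000080  31 31 31 31 31 31 ┃   
    ┃                            ┃   
    ┃                            ┃   
━━━━┃                            ┃   
    ┃                            ┃   


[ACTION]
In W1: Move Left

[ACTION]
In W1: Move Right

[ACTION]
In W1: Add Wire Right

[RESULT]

              ┠──────────────────┨   
              ┃+                 ┃   
              ┃                  ┃   
              ┃                  ┃   
              ┃               +++┃   
              ┃  ##              ┃   
    ┏━━━━━━━━━━━━━━━━━━━━━━━━━━━━┓   
    ┃ HexEditor                  ┃   
━━━━┠────────────────────────────┨   
cuit┃00000000  A4 31 9e cb 54 98 ┃   
────┃00000010  90 39 39 39 39 39 ┃   
 1 2┃00000020  14 52 7f 69 0e 10 ┃   
·  [┃00000030  84 84 84 84 84 84 ┃   
│   ┃00000040  f3 d5 44 6a 7c 7c ┃   
·   ┃00000050  cf 28 66 43 c2 13 ┃   
    ┃00000060  fa a6 ec 50 c5 a2 ┃   
G   ┃00000070  f9 f9 65 a9 a9 a9 ┃   
    ┃00000080  31 31 31 31 31 31 ┃   
    ┃                            ┃   
    ┃                            ┃   
━━━━┃                            ┃   
    ┃                            ┃   


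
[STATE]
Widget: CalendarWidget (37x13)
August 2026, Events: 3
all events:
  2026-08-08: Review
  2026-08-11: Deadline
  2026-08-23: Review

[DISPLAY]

             August 2026             
Mo Tu We Th Fr Sa Su                 
                1  2                 
 3  4  5  6  7  8*  9                
10 11* 12 13 14 15 16                
17 18 19 20 21 22 23*                
24 25 26 27 28 29 30                 
31                                   
                                     
                                     
                                     
                                     
                                     


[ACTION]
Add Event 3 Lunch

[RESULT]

             August 2026             
Mo Tu We Th Fr Sa Su                 
                1  2                 
 3*  4  5  6  7  8*  9               
10 11* 12 13 14 15 16                
17 18 19 20 21 22 23*                
24 25 26 27 28 29 30                 
31                                   
                                     
                                     
                                     
                                     
                                     


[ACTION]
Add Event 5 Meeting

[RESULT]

             August 2026             
Mo Tu We Th Fr Sa Su                 
                1  2                 
 3*  4  5*  6  7  8*  9              
10 11* 12 13 14 15 16                
17 18 19 20 21 22 23*                
24 25 26 27 28 29 30                 
31                                   
                                     
                                     
                                     
                                     
                                     


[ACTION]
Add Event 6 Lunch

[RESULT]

             August 2026             
Mo Tu We Th Fr Sa Su                 
                1  2                 
 3*  4  5*  6*  7  8*  9             
10 11* 12 13 14 15 16                
17 18 19 20 21 22 23*                
24 25 26 27 28 29 30                 
31                                   
                                     
                                     
                                     
                                     
                                     


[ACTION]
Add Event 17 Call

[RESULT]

             August 2026             
Mo Tu We Th Fr Sa Su                 
                1  2                 
 3*  4  5*  6*  7  8*  9             
10 11* 12 13 14 15 16                
17* 18 19 20 21 22 23*               
24 25 26 27 28 29 30                 
31                                   
                                     
                                     
                                     
                                     
                                     


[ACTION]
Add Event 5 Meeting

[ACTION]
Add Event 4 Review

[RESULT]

             August 2026             
Mo Tu We Th Fr Sa Su                 
                1  2                 
 3*  4*  5*  6*  7  8*  9            
10 11* 12 13 14 15 16                
17* 18 19 20 21 22 23*               
24 25 26 27 28 29 30                 
31                                   
                                     
                                     
                                     
                                     
                                     


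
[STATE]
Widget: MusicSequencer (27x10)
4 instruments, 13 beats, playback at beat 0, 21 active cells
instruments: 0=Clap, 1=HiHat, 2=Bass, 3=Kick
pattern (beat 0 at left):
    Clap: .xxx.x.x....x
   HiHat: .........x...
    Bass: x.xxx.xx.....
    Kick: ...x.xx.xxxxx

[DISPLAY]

      ▼123456789012        
  Clap·███·█·█····█        
 HiHat·········█···        
  Bass█·███·██·····        
  Kick···█·██·█████        
                           
                           
                           
                           
                           


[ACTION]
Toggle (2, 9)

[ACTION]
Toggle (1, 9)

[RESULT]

      ▼123456789012        
  Clap·███·█·█····█        
 HiHat·············        
  Bass█·███·██·█···        
  Kick···█·██·█████        
                           
                           
                           
                           
                           


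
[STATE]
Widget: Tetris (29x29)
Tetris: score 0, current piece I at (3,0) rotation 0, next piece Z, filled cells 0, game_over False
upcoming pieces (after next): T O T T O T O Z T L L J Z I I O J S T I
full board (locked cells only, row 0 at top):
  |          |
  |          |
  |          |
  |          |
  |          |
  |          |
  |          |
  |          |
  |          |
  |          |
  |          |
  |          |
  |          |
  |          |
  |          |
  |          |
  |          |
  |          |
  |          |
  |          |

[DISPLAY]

   ████   │Next:             
          │▓▓                
          │ ▓▓               
          │                  
          │                  
          │                  
          │Score:            
          │0                 
          │                  
          │                  
          │                  
          │                  
          │                  
          │                  
          │                  
          │                  
          │                  
          │                  
          │                  
          │                  
          │                  
          │                  
          │                  
          │                  
          │                  
          │                  
          │                  
          │                  
          │                  


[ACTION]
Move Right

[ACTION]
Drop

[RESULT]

          │Next:             
    ████  │▓▓                
          │ ▓▓               
          │                  
          │                  
          │                  
          │Score:            
          │0                 
          │                  
          │                  
          │                  
          │                  
          │                  
          │                  
          │                  
          │                  
          │                  
          │                  
          │                  
          │                  
          │                  
          │                  
          │                  
          │                  
          │                  
          │                  
          │                  
          │                  
          │                  


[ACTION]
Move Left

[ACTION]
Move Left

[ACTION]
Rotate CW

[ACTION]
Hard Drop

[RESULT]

   ▓▓     │Next:             
    ▓▓    │ ▒                
          │▒▒▒               
          │                  
          │                  
          │                  
          │Score:            
          │0                 
          │                  
          │                  
          │                  
          │                  
          │                  
          │                  
          │                  
          │                  
  █       │                  
  █       │                  
  █       │                  
  █       │                  
          │                  
          │                  
          │                  
          │                  
          │                  
          │                  
          │                  
          │                  
          │                  


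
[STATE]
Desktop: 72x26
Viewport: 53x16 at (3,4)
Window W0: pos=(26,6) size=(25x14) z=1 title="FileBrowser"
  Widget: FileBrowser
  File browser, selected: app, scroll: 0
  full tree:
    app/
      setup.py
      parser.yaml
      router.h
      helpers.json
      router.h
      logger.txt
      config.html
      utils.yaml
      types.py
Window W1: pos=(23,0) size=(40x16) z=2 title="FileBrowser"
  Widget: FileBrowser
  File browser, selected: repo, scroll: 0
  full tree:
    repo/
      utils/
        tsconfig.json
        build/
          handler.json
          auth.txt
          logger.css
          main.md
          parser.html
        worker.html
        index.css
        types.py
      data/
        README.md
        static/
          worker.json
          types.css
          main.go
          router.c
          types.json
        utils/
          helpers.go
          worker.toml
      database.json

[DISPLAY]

                    ┃    [+] utils/                  
                    ┃    [+] data/                   
                    ┃    database.json               
                    ┃                                
                    ┃                                
                    ┃                                
                    ┃                                
                    ┃                                
                    ┃                                
                    ┃                                
                    ┃                                
                    ┗━━━━━━━━━━━━━━━━━━━━━━━━━━━━━━━━
                       ┃    config.html        ┃     
                       ┃    utils.yaml         ┃     
                       ┃    types.py           ┃     
                       ┗━━━━━━━━━━━━━━━━━━━━━━━┛     


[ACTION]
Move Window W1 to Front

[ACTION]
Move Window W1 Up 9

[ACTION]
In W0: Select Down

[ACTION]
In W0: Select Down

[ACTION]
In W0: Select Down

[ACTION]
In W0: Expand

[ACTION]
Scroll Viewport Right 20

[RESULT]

    ┃    [+] utils/                        ┃         
    ┃    [+] data/                         ┃         
    ┃    database.json                     ┃         
    ┃                                      ┃         
    ┃                                      ┃         
    ┃                                      ┃         
    ┃                                      ┃         
    ┃                                      ┃         
    ┃                                      ┃         
    ┃                                      ┃         
    ┃                                      ┃         
    ┗━━━━━━━━━━━━━━━━━━━━━━━━━━━━━━━━━━━━━━┛         
       ┃    config.html        ┃                     
       ┃    utils.yaml         ┃                     
       ┃    types.py           ┃                     
       ┗━━━━━━━━━━━━━━━━━━━━━━━┛                     


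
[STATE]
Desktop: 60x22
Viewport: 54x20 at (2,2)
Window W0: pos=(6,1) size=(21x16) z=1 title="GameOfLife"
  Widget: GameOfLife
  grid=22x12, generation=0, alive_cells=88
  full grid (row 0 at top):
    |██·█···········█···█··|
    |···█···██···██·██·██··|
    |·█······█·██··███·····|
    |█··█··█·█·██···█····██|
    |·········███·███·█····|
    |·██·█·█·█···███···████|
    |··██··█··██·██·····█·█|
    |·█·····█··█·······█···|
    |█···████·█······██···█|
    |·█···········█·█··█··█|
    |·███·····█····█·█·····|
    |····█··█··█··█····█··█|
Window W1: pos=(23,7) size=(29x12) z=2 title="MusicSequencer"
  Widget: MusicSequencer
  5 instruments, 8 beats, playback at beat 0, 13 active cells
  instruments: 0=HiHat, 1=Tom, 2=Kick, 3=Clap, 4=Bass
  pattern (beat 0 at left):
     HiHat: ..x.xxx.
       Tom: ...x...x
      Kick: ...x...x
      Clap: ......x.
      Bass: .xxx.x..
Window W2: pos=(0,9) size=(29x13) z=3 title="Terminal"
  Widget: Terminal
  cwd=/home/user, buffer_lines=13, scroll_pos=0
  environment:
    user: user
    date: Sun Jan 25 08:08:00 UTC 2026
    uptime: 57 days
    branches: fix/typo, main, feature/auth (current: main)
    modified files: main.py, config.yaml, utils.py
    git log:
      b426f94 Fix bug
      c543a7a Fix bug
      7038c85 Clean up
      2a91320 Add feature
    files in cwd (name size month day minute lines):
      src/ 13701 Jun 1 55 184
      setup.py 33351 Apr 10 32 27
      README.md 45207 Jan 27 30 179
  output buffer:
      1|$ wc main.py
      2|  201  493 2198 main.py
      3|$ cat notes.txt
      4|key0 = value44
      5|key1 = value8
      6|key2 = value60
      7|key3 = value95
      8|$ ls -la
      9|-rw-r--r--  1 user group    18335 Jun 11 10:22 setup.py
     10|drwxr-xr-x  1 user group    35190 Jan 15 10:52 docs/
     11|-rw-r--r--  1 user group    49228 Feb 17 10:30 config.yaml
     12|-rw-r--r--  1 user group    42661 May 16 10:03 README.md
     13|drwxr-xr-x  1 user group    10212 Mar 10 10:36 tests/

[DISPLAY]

    ┃ GameOfLife        ┃                             
    ┠───────────────────┨                             
    ┃Gen: 0             ┃                             
    ┃█·█···········█···█┃                             
    ┃··█···██···██·██·██┃                             
    ┃█······█·██··███┏━━━━━━━━━━━━━━━━━━━━━━━━━━━┓    
    ┃··█··█·█·██···█·┃ MusicSequencer            ┃    
━━━━━━━━━━━━━━━━━━━━━━━━━━┓──────────────────────┨    
Terminal                  ┃ ▼1234567             ┃    
──────────────────────────┨t··█·███·             ┃    
 wc main.py               ┃m···█···█             ┃    
 201  493 2198 main.py    ┃k···█···█             ┃    
 cat notes.txt            ┃p······█·             ┃    
ey0 = value44             ┃s·███·█··             ┃    
ey1 = value8              ┃                      ┃    
ey2 = value60             ┃                      ┃    
ey3 = value95             ┃━━━━━━━━━━━━━━━━━━━━━━┛    
 ls -la                   ┃                           
rw-r--r--  1 user group   ┃                           
━━━━━━━━━━━━━━━━━━━━━━━━━━┛                           


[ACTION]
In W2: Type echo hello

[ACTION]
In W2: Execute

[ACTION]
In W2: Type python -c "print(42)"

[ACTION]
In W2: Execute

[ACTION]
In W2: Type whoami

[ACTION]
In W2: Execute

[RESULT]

    ┃ GameOfLife        ┃                             
    ┠───────────────────┨                             
    ┃Gen: 0             ┃                             
    ┃█·█···········█···█┃                             
    ┃··█···██···██·██·██┃                             
    ┃█······█·██··███┏━━━━━━━━━━━━━━━━━━━━━━━━━━━┓    
    ┃··█··█·█·██···█·┃ MusicSequencer            ┃    
━━━━━━━━━━━━━━━━━━━━━━━━━━┓──────────────────────┨    
Terminal                  ┃ ▼1234567             ┃    
──────────────────────────┨t··█·███·             ┃    
rw-r--r--  1 user group   ┃m···█···█             ┃    
rwxr-xr-x  1 user group   ┃k···█···█             ┃    
 echo hello               ┃p······█·             ┃    
ello                      ┃s·███·█··             ┃    
 python -c "print(42)"    ┃                      ┃    
2                         ┃                      ┃    
 whoami                   ┃━━━━━━━━━━━━━━━━━━━━━━┛    
ser                       ┃                           
 █                        ┃                           
━━━━━━━━━━━━━━━━━━━━━━━━━━┛                           


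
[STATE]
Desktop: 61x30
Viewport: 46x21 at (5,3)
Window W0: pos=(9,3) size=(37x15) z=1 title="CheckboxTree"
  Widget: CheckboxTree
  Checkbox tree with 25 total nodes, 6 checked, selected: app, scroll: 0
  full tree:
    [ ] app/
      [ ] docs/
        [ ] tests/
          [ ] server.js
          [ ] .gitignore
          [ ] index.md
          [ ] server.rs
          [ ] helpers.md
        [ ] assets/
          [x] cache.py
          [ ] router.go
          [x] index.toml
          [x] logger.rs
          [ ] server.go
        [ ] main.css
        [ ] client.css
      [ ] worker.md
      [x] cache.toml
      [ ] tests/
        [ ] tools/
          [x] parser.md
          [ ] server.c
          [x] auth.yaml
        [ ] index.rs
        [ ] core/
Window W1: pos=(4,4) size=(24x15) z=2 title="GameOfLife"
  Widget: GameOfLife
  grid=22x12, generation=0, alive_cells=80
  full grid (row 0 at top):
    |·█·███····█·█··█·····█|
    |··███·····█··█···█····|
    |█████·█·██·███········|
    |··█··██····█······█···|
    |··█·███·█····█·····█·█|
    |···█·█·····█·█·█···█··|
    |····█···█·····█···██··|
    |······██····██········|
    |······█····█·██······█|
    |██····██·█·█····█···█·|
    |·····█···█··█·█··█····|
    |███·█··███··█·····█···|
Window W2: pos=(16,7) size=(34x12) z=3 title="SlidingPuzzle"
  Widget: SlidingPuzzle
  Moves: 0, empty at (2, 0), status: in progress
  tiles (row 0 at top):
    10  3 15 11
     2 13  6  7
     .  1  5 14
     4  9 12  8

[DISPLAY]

    ┏━━━━━━━━━━━━━━━━━━━━━━━━━━━━━━━━━━━┓     
━━━━━━━━━━━━━━━━━━━━━━┓                 ┃     
 GameOfLife           ┃─────────────────┨     
──────────────────────┨                 ┃     
Gen: 0     ┏━━━━━━━━━━━━━━━━━━━━━━━━━━━━━━━━┓ 
··███·····█┃ SlidingPuzzle                  ┃ 
█████·█·██·┠────────────────────────────────┨ 
··█··██····┃┌────┬────┬────┬────┐           ┃ 
··█·███·█··┃│ 10 │  3 │ 15 │ 11 │           ┃ 
···█·█·····┃├────┼────┼────┼────┤           ┃ 
····█···█··┃│  2 │ 13 │  6 │  7 │           ┃ 
······██···┃├────┼────┼────┼────┤           ┃ 
······█····┃│    │  1 │  5 │ 14 │           ┃ 
██····██·█·┃├────┼────┼────┼────┤           ┃ 
·····█···█·┃│  4 │  9 │ 12 │  8 │           ┃ 
━━━━━━━━━━━┗━━━━━━━━━━━━━━━━━━━━━━━━━━━━━━━━┛ 
                                              
                                              
                                              
                                              
                                              


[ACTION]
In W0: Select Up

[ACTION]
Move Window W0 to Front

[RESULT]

    ┏━━━━━━━━━━━━━━━━━━━━━━━━━━━━━━━━━━━┓     
━━━━┃ CheckboxTree                      ┃     
 Gam┠───────────────────────────────────┨     
────┃>[-] app/                          ┃     
Gen:┃   [-] docs/                       ┃━━━┓ 
··██┃     [ ] tests/                    ┃   ┃ 
████┃       [ ] server.js               ┃───┨ 
··█·┃       [ ] .gitignore              ┃   ┃ 
··█·┃       [ ] index.md                ┃   ┃ 
···█┃       [ ] server.rs               ┃   ┃ 
····┃       [ ] helpers.md              ┃   ┃ 
····┃     [-] assets/                   ┃   ┃ 
····┃       [x] cache.py                ┃   ┃ 
██··┃       [ ] router.go               ┃   ┃ 
····┗━━━━━━━━━━━━━━━━━━━━━━━━━━━━━━━━━━━┛   ┃ 
━━━━━━━━━━━┗━━━━━━━━━━━━━━━━━━━━━━━━━━━━━━━━┛ 
                                              
                                              
                                              
                                              
                                              


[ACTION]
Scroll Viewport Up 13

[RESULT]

                                              
                                              
                                              
    ┏━━━━━━━━━━━━━━━━━━━━━━━━━━━━━━━━━━━┓     
━━━━┃ CheckboxTree                      ┃     
 Gam┠───────────────────────────────────┨     
────┃>[-] app/                          ┃     
Gen:┃   [-] docs/                       ┃━━━┓ 
··██┃     [ ] tests/                    ┃   ┃ 
████┃       [ ] server.js               ┃───┨ 
··█·┃       [ ] .gitignore              ┃   ┃ 
··█·┃       [ ] index.md                ┃   ┃ 
···█┃       [ ] server.rs               ┃   ┃ 
····┃       [ ] helpers.md              ┃   ┃ 
····┃     [-] assets/                   ┃   ┃ 
····┃       [x] cache.py                ┃   ┃ 
██··┃       [ ] router.go               ┃   ┃ 
····┗━━━━━━━━━━━━━━━━━━━━━━━━━━━━━━━━━━━┛   ┃ 
━━━━━━━━━━━┗━━━━━━━━━━━━━━━━━━━━━━━━━━━━━━━━┛ 
                                              
                                              


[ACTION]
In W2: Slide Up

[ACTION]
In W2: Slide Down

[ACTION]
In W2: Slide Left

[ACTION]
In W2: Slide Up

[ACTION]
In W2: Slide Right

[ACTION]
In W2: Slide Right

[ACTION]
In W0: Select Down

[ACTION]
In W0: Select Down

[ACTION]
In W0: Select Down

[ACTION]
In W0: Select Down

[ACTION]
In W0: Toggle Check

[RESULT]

                                              
                                              
                                              
    ┏━━━━━━━━━━━━━━━━━━━━━━━━━━━━━━━━━━━┓     
━━━━┃ CheckboxTree                      ┃     
 Gam┠───────────────────────────────────┨     
────┃ [-] app/                          ┃     
Gen:┃   [-] docs/                       ┃━━━┓ 
··██┃     [-] tests/                    ┃   ┃ 
████┃       [ ] server.js               ┃───┨ 
··█·┃>      [x] .gitignore              ┃   ┃ 
··█·┃       [ ] index.md                ┃   ┃ 
···█┃       [ ] server.rs               ┃   ┃ 
····┃       [ ] helpers.md              ┃   ┃ 
····┃     [-] assets/                   ┃   ┃ 
····┃       [x] cache.py                ┃   ┃ 
██··┃       [ ] router.go               ┃   ┃ 
····┗━━━━━━━━━━━━━━━━━━━━━━━━━━━━━━━━━━━┛   ┃ 
━━━━━━━━━━━┗━━━━━━━━━━━━━━━━━━━━━━━━━━━━━━━━┛ 
                                              
                                              
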